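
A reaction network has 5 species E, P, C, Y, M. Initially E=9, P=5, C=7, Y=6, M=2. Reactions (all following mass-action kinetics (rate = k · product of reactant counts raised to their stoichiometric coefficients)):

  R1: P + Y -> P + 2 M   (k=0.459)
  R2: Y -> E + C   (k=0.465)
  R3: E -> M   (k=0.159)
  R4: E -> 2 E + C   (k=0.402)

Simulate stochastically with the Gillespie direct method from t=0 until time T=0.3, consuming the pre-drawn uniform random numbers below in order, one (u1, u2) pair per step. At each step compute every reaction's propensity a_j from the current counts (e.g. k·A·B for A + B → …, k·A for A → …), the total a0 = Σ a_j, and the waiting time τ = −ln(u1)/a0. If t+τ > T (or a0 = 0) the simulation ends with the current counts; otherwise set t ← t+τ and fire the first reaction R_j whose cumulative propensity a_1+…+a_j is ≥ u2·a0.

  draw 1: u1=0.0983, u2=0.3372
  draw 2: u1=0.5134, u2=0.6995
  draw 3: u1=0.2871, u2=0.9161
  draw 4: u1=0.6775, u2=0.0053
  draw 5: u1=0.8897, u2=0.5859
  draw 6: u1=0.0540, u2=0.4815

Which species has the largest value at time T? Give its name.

t=0.000: E=9 P=5 C=7 Y=6 M=2
Draw 1: a1=13.770, a2=2.790, a3=1.431, a4=3.618, a0=21.609; τ=−ln(0.0983)/21.609=0.107 → t=0.107; u2·a0=0.3372·21.609=7.287 ≤ a1=13.770 → R1 fires; E=9 P=5 C=7 Y=5 M=4
Draw 2: a1=11.475, a2=2.325, a3=1.431, a4=3.618, a0=18.849; τ=−ln(0.5134)/18.849=0.035 → t=0.143; u2·a0=0.6995·18.849=13.185; a1=11.475 < 13.185 ≤ a1+a2=13.800 → R2 fires; E=10 P=5 C=8 Y=4 M=4
Draw 3: a1=9.180, a2=1.860, a3=1.590, a4=4.020, a0=16.650; τ=−ln(0.2871)/16.650=0.075 → t=0.218; u2·a0=0.9161·16.650=15.253; a1+…+a3=12.630 < 15.253 ≤ a1+…+a4=16.650 → R4 fires; E=11 P=5 C=9 Y=4 M=4
Draw 4: a1=9.180, a2=1.860, a3=1.749, a4=4.422, a0=17.211; τ=−ln(0.6775)/17.211=0.023 → t=0.240; u2·a0=0.0053·17.211=0.091 ≤ a1=9.180 → R1 fires; E=11 P=5 C=9 Y=3 M=6
Draw 5: a1=6.885, a2=1.395, a3=1.749, a4=4.422, a0=14.451; τ=−ln(0.8897)/14.451=0.008 → t=0.248; u2·a0=0.5859·14.451=8.467; a1+a2=8.280 < 8.467 ≤ a1+…+a3=10.029 → R3 fires; E=10 P=5 C=9 Y=3 M=7
Draw 6: a1=6.885, a2=1.395, a3=1.590, a4=4.020, a0=13.890; τ=−ln(0.0540)/13.890=0.210 → t=0.459 > T=0.3: stop.
At T=0.3: E=10 P=5 C=9 Y=3 M=7; the largest is E.

Dominant species at T: E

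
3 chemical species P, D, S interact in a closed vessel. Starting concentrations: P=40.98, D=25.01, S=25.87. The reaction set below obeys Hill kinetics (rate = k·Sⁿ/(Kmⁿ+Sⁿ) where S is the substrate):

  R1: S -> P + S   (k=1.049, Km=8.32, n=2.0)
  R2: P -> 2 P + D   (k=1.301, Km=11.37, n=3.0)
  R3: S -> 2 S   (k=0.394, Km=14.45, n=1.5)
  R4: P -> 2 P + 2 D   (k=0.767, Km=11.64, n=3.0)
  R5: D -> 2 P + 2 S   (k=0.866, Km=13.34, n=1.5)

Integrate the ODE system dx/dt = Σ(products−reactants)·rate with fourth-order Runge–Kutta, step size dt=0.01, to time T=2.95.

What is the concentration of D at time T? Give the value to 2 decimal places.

RK4 with dt=0.01: 295 steps to T=2.95. Trajectory (selected grid times):
t=0.00: P=40.98 D=25.01 S=25.87
t=0.33: P=42.38 D=25.72 S=26.38
t=0.66: P=43.78 D=26.43 S=26.89
t=0.98: P=45.15 D=27.11 S=27.39
t=1.31: P=46.56 D=27.82 S=27.91
t=1.64: P=47.99 D=28.53 S=28.44
t=1.97: P=49.41 D=29.23 S=28.97
t=2.29: P=50.80 D=29.92 S=29.49
t=2.62: P=52.24 D=30.62 S=30.02
t=2.95: P=53.69 D=31.33 S=30.57
Read off D at T=2.95: 31.33

D at T = 31.33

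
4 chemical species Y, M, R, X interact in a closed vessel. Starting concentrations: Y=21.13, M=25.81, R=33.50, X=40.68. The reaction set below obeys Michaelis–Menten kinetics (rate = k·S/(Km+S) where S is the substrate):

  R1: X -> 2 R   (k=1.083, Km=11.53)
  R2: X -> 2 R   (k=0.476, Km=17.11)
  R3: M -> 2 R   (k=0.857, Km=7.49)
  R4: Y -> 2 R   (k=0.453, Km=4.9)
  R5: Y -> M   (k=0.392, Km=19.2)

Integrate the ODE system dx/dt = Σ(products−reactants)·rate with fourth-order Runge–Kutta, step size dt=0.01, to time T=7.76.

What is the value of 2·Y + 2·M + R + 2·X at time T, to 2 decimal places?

Check how each reaction changes W = 2·Y + 2·M + R + 2·X (weight of products minus weight of reactants):
R1: X -> 2 R: (1·2) − (2·1) = 2 − 2 = 0
R2: X -> 2 R: (1·2) − (2·1) = 2 − 2 = 0
R3: M -> 2 R: (1·2) − (2·1) = 2 − 2 = 0
R4: Y -> 2 R: (1·2) − (2·1) = 2 − 2 = 0
R5: Y -> M: (2·1) − (2·1) = 2 − 2 = 0
Every reaction leaves W unchanged, so W is conserved and no simulation is needed: W(T) = W(0) = 2·21.13 + 2·25.81 + 33.50 + 2·40.68 = 208.74

Value at T = 208.74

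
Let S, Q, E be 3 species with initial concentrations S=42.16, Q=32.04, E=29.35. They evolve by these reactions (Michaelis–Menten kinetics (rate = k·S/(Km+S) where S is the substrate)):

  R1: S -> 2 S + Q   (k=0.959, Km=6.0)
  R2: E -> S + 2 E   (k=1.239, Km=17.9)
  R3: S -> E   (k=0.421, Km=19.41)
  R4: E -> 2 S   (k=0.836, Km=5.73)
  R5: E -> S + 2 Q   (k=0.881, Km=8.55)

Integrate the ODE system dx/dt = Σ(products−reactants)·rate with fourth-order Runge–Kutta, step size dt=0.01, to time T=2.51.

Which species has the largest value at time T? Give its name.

RK4 with dt=0.01: 251 steps to T=2.51. Trajectory (selected grid times):
t=0.00: S=42.16 Q=32.04 E=29.35
t=0.28: S=43.11 Q=32.66 E=29.26
t=0.56: S=44.06 Q=33.28 E=29.17
t=0.84: S=45.02 Q=33.89 E=29.08
t=1.12: S=45.97 Q=34.51 E=28.99
t=1.39: S=46.88 Q=35.11 E=28.91
t=1.67: S=47.83 Q=35.73 E=28.82
t=1.95: S=48.78 Q=36.35 E=28.73
t=2.23: S=49.73 Q=36.97 E=28.64
t=2.51: S=50.68 Q=37.59 E=28.56
At T=2.51: S=50.68 Q=37.59 E=28.56; the largest is S.

Dominant species at T: S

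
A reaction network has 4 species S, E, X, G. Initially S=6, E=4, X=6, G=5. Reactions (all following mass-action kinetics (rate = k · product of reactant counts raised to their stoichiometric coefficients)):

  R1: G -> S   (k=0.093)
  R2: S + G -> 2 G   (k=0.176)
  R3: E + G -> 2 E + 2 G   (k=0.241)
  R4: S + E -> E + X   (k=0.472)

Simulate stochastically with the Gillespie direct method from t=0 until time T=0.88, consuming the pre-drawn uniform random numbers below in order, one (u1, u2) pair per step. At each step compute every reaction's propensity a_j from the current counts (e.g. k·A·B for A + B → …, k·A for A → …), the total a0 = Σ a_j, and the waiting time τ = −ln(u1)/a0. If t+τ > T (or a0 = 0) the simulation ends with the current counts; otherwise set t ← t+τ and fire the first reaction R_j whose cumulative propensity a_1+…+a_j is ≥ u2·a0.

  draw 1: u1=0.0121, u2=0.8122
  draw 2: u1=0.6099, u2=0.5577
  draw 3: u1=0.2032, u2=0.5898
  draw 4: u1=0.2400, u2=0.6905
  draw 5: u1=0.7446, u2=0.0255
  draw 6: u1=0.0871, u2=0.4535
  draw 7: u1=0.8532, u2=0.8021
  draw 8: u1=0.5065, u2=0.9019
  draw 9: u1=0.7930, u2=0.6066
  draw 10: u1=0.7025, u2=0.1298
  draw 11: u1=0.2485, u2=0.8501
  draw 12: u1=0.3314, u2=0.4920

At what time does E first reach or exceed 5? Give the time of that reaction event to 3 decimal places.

Threshold first reached at t = 0.661

t=0.000: S=6 E=4 X=6 G=5
Draw 1: a1=0.465, a2=5.280, a3=4.820, a4=11.328, a0=21.893; τ=−ln(0.0121)/21.893=0.202 → t=0.202; u2·a0=0.8122·21.893=17.781; a1+…+a3=10.565 < 17.781 ≤ a1+…+a4=21.893 → R4 fires; S=5 E=4 X=7 G=5
Draw 2: a1=0.465, a2=4.400, a3=4.820, a4=9.440, a0=19.125; τ=−ln(0.6099)/19.125=0.026 → t=0.227; u2·a0=0.5577·19.125=10.666; a1+…+a3=9.685 < 10.666 ≤ a1+…+a4=19.125 → R4 fires; S=4 E=4 X=8 G=5
Draw 3: a1=0.465, a2=3.520, a3=4.820, a4=7.552, a0=16.357; τ=−ln(0.2032)/16.357=0.097 → t=0.325; u2·a0=0.5898·16.357=9.647; a1+…+a3=8.805 < 9.647 ≤ a1+…+a4=16.357 → R4 fires; S=3 E=4 X=9 G=5
Draw 4: a1=0.465, a2=2.640, a3=4.820, a4=5.664, a0=13.589; τ=−ln(0.2400)/13.589=0.105 → t=0.430; u2·a0=0.6905·13.589=9.383; a1+…+a3=7.925 < 9.383 ≤ a1+…+a4=13.589 → R4 fires; S=2 E=4 X=10 G=5
Draw 5: a1=0.465, a2=1.760, a3=4.820, a4=3.776, a0=10.821; τ=−ln(0.7446)/10.821=0.027 → t=0.457; u2·a0=0.0255·10.821=0.276 ≤ a1=0.465 → R1 fires; S=3 E=4 X=10 G=4
Draw 6: a1=0.372, a2=2.112, a3=3.856, a4=5.664, a0=12.004; τ=−ln(0.0871)/12.004=0.203 → t=0.661; u2·a0=0.4535·12.004=5.444; a1+a2=2.484 < 5.444 ≤ a1+…+a3=6.340 → R3 fires; S=3 E=5 X=10 G=5
Draw 7: a1=0.465, a2=2.640, a3=6.025, a4=7.080, a0=16.210; τ=−ln(0.8532)/16.210=0.010 → t=0.670; u2·a0=0.8021·16.210=13.002; a1+…+a3=9.130 < 13.002 ≤ a1+…+a4=16.210 → R4 fires; S=2 E=5 X=11 G=5
Draw 8: a1=0.465, a2=1.760, a3=6.025, a4=4.720, a0=12.970; τ=−ln(0.5065)/12.970=0.052 → t=0.723; u2·a0=0.9019·12.970=11.698; a1+…+a3=8.250 < 11.698 ≤ a1+…+a4=12.970 → R4 fires; S=1 E=5 X=12 G=5
Draw 9: a1=0.465, a2=0.880, a3=6.025, a4=2.360, a0=9.730; τ=−ln(0.7930)/9.730=0.024 → t=0.747; u2·a0=0.6066·9.730=5.902; a1+a2=1.345 < 5.902 ≤ a1+…+a3=7.370 → R3 fires; S=1 E=6 X=12 G=6
Draw 10: a1=0.558, a2=1.056, a3=8.676, a4=2.832, a0=13.122; τ=−ln(0.7025)/13.122=0.027 → t=0.774; u2·a0=0.1298·13.122=1.703; a1+a2=1.614 < 1.703 ≤ a1+…+a3=10.290 → R3 fires; S=1 E=7 X=12 G=7
Draw 11: a1=0.651, a2=1.232, a3=11.809, a4=3.304, a0=16.996; τ=−ln(0.2485)/16.996=0.082 → t=0.855; u2·a0=0.8501·16.996=14.448; a1+…+a3=13.692 < 14.448 ≤ a1+…+a4=16.996 → R4 fires; S=0 E=7 X=13 G=7
Draw 12: a1=0.651, a2=0.000, a3=11.809, a4=0.000, a0=12.460; τ=−ln(0.3314)/12.460=0.089 → t=0.944 > T=0.88: stop.
E first becomes ≥ 5 when it reaches 5 at the event at t=0.661.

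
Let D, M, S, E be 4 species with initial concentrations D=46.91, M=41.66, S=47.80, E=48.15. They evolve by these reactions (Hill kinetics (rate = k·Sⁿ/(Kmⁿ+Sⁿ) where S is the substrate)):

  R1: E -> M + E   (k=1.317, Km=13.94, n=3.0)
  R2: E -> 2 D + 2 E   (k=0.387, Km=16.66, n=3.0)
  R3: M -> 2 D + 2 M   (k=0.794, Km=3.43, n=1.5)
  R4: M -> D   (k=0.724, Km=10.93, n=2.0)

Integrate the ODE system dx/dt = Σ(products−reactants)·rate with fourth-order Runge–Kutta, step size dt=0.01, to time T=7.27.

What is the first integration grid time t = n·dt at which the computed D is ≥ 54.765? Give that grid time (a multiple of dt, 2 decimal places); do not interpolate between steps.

Threshold first reached at t = 2.64

RK4 with dt=0.01: 727 steps to T=7.27. Trajectory (selected grid times):
t=0.00: D=46.91 M=41.66 S=47.80 E=48.15
t=0.81: D=49.32 M=42.78 S=47.80 E=48.45
t=1.62: D=51.73 M=43.90 S=47.80 E=48.75
t=2.42: D=54.12 M=45.01 S=47.80 E=49.05
t=2.63: D=54.74 M=45.30 S=47.80 E=49.13
t=2.64: D=54.77 M=45.31 S=47.80 E=49.13
t=3.23: D=56.54 M=46.12 S=47.80 E=49.35
t=4.04: D=58.96 M=47.24 S=47.80 E=49.65
t=4.85: D=61.38 M=48.36 S=47.80 E=49.96
t=5.65: D=63.78 M=49.46 S=47.80 E=50.25
t=6.46: D=66.20 M=50.58 S=47.80 E=50.56
t=7.27: D=68.63 M=51.70 S=47.80 E=50.86
D(2.63)=54.744 < 54.765 but D(2.64)=54.773 ≥ 54.765, so the first grid time is t=2.64.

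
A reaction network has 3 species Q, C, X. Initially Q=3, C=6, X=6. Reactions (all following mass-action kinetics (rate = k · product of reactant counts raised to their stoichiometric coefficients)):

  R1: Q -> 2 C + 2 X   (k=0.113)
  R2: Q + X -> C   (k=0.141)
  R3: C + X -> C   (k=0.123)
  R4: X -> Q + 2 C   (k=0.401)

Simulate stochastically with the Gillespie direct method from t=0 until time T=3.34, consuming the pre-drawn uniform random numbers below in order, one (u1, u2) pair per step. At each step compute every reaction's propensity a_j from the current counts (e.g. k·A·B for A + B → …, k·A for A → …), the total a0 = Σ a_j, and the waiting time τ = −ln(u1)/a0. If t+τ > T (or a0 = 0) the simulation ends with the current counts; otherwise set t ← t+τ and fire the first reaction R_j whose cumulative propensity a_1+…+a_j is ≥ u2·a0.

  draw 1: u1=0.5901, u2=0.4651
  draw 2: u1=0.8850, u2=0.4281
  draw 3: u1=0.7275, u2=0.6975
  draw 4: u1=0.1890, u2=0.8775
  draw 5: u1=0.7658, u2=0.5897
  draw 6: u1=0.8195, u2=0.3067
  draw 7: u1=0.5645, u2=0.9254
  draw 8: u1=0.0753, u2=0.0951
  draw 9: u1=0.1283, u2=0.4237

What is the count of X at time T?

t=0.000: Q=3 C=6 X=6
Draw 1: a1=0.339, a2=2.538, a3=4.428, a4=2.406, a0=9.711; τ=−ln(0.5901)/9.711=0.054 → t=0.054; u2·a0=0.4651·9.711=4.517; a1+a2=2.877 < 4.517 ≤ a1+…+a3=7.305 → R3 fires; Q=3 C=6 X=5
Draw 2: a1=0.339, a2=2.115, a3=3.690, a4=2.005, a0=8.149; τ=−ln(0.8850)/8.149=0.015 → t=0.069; u2·a0=0.4281·8.149=3.489; a1+a2=2.454 < 3.489 ≤ a1+…+a3=6.144 → R3 fires; Q=3 C=6 X=4
Draw 3: a1=0.339, a2=1.692, a3=2.952, a4=1.604, a0=6.587; τ=−ln(0.7275)/6.587=0.048 → t=0.118; u2·a0=0.6975·6.587=4.594; a1+a2=2.031 < 4.594 ≤ a1+…+a3=4.983 → R3 fires; Q=3 C=6 X=3
Draw 4: a1=0.339, a2=1.269, a3=2.214, a4=1.203, a0=5.025; τ=−ln(0.1890)/5.025=0.332 → t=0.449; u2·a0=0.8775·5.025=4.409; a1+…+a3=3.822 < 4.409 ≤ a1+…+a4=5.025 → R4 fires; Q=4 C=8 X=2
Draw 5: a1=0.452, a2=1.128, a3=1.968, a4=0.802, a0=4.350; τ=−ln(0.7658)/4.350=0.061 → t=0.510; u2·a0=0.5897·4.350=2.565; a1+a2=1.580 < 2.565 ≤ a1+…+a3=3.548 → R3 fires; Q=4 C=8 X=1
Draw 6: a1=0.452, a2=0.564, a3=0.984, a4=0.401, a0=2.401; τ=−ln(0.8195)/2.401=0.083 → t=0.593; u2·a0=0.3067·2.401=0.736; a1=0.452 < 0.736 ≤ a1+a2=1.016 → R2 fires; Q=3 C=9 X=0
Draw 7: a1=0.339, a2=0.000, a3=0.000, a4=0.000, a0=0.339; τ=−ln(0.5645)/0.339=1.687 → t=2.280; u2·a0=0.9254·0.339=0.314 ≤ a1=0.339 → R1 fires; Q=2 C=11 X=2
Draw 8: a1=0.226, a2=0.564, a3=2.706, a4=0.802, a0=4.298; τ=−ln(0.0753)/4.298=0.602 → t=2.882; u2·a0=0.0951·4.298=0.409; a1=0.226 < 0.409 ≤ a1+a2=0.790 → R2 fires; Q=1 C=12 X=1
Draw 9: a1=0.113, a2=0.141, a3=1.476, a4=0.401, a0=2.131; τ=−ln(0.1283)/2.131=0.964 → t=3.845 > T=3.34: stop.
Read off X at T=3.34: 1

X at T = 1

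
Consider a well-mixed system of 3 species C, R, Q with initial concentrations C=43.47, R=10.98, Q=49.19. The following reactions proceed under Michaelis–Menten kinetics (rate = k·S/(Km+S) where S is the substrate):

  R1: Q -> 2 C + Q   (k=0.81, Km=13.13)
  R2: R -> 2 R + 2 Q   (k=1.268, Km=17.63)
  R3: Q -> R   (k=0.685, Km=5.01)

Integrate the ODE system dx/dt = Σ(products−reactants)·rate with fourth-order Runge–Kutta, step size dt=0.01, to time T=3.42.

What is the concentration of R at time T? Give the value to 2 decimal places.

RK4 with dt=0.01: 342 steps to T=3.42. Trajectory (selected grid times):
t=0.00: C=43.47 R=10.98 Q=49.19
t=0.38: C=43.96 R=11.40 Q=49.33
t=0.76: C=44.44 R=11.83 Q=49.47
t=1.14: C=44.93 R=12.26 Q=49.63
t=1.52: C=45.42 R=12.70 Q=49.79
t=1.90: C=45.90 R=13.14 Q=49.96
t=2.28: C=46.39 R=13.58 Q=50.14
t=2.66: C=46.88 R=14.03 Q=50.33
t=3.04: C=47.37 R=14.48 Q=50.52
t=3.42: C=47.86 R=14.94 Q=50.72
Read off R at T=3.42: 14.94

R at T = 14.94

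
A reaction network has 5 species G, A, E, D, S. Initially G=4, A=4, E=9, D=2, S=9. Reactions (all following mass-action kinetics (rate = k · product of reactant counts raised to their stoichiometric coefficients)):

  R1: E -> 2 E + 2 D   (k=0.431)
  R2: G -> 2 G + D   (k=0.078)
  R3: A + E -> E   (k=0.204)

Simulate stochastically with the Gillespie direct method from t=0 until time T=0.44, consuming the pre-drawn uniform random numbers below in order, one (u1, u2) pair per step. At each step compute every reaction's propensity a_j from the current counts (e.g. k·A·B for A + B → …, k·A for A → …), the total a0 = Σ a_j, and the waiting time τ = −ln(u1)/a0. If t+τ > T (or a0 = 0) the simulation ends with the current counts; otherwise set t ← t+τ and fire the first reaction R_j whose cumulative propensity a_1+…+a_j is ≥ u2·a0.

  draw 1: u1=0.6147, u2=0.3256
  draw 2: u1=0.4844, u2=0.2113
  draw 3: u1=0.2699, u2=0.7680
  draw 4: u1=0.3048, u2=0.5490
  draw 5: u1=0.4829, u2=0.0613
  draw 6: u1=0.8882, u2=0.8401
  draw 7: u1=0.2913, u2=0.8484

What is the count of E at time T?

t=0.000: G=4 A=4 E=9 D=2 S=9
Draw 1: a1=3.879, a2=0.312, a3=7.344, a0=11.535; τ=−ln(0.6147)/11.535=0.042 → t=0.042; u2·a0=0.3256·11.535=3.756 ≤ a1=3.879 → R1 fires; G=4 A=4 E=10 D=4 S=9
Draw 2: a1=4.310, a2=0.312, a3=8.160, a0=12.782; τ=−ln(0.4844)/12.782=0.057 → t=0.099; u2·a0=0.2113·12.782=2.701 ≤ a1=4.310 → R1 fires; G=4 A=4 E=11 D=6 S=9
Draw 3: a1=4.741, a2=0.312, a3=8.976, a0=14.029; τ=−ln(0.2699)/14.029=0.093 → t=0.192; u2·a0=0.7680·14.029=10.774; a1+a2=5.053 < 10.774 ≤ a1+…+a3=14.029 → R3 fires; G=4 A=3 E=11 D=6 S=9
Draw 4: a1=4.741, a2=0.312, a3=6.732, a0=11.785; τ=−ln(0.3048)/11.785=0.101 → t=0.293; u2·a0=0.5490·11.785=6.470; a1+a2=5.053 < 6.470 ≤ a1+…+a3=11.785 → R3 fires; G=4 A=2 E=11 D=6 S=9
Draw 5: a1=4.741, a2=0.312, a3=4.488, a0=9.541; τ=−ln(0.4829)/9.541=0.076 → t=0.369; u2·a0=0.0613·9.541=0.585 ≤ a1=4.741 → R1 fires; G=4 A=2 E=12 D=8 S=9
Draw 6: a1=5.172, a2=0.312, a3=4.896, a0=10.380; τ=−ln(0.8882)/10.380=0.011 → t=0.381; u2·a0=0.8401·10.380=8.720; a1+a2=5.484 < 8.720 ≤ a1+…+a3=10.380 → R3 fires; G=4 A=1 E=12 D=8 S=9
Draw 7: a1=5.172, a2=0.312, a3=2.448, a0=7.932; τ=−ln(0.2913)/7.932=0.155 → t=0.536 > T=0.44: stop.
Read off E at T=0.44: 12

E at T = 12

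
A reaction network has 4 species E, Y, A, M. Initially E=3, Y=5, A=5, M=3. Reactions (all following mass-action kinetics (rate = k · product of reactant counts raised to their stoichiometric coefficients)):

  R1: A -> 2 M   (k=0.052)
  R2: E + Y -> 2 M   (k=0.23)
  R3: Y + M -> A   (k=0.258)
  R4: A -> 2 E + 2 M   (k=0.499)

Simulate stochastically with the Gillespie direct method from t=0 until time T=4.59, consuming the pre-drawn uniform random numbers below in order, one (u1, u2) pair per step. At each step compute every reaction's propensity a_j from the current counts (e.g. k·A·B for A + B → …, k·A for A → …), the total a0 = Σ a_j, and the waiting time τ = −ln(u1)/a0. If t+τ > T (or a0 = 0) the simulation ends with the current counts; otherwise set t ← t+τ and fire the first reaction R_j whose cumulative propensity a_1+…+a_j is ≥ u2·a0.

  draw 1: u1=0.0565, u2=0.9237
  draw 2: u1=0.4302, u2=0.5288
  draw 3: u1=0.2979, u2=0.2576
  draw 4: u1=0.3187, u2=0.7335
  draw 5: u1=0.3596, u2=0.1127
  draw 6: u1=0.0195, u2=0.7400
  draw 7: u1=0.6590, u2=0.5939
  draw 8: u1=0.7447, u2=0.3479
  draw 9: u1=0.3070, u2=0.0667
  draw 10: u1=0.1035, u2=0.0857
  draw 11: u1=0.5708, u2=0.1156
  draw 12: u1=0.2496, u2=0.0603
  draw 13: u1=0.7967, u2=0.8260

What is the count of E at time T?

E at T = 9

t=0.000: E=3 Y=5 A=5 M=3
Draw 1: a1=0.260, a2=3.450, a3=3.870, a4=2.495, a0=10.075; τ=−ln(0.0565)/10.075=0.285 → t=0.285; u2·a0=0.9237·10.075=9.306; a1+…+a3=7.580 < 9.306 ≤ a1+…+a4=10.075 → R4 fires; E=5 Y=5 A=4 M=5
Draw 2: a1=0.208, a2=5.750, a3=6.450, a4=1.996, a0=14.404; τ=−ln(0.4302)/14.404=0.059 → t=0.344; u2·a0=0.5288·14.404=7.617; a1+a2=5.958 < 7.617 ≤ a1+…+a3=12.408 → R3 fires; E=5 Y=4 A=5 M=4
Draw 3: a1=0.260, a2=4.600, a3=4.128, a4=2.495, a0=11.483; τ=−ln(0.2979)/11.483=0.105 → t=0.449; u2·a0=0.2576·11.483=2.958; a1=0.260 < 2.958 ≤ a1+a2=4.860 → R2 fires; E=4 Y=3 A=5 M=6
Draw 4: a1=0.260, a2=2.760, a3=4.644, a4=2.495, a0=10.159; τ=−ln(0.3187)/10.159=0.113 → t=0.562; u2·a0=0.7335·10.159=7.452; a1+a2=3.020 < 7.452 ≤ a1+…+a3=7.664 → R3 fires; E=4 Y=2 A=6 M=5
Draw 5: a1=0.312, a2=1.840, a3=2.580, a4=2.994, a0=7.726; τ=−ln(0.3596)/7.726=0.132 → t=0.694; u2·a0=0.1127·7.726=0.871; a1=0.312 < 0.871 ≤ a1+a2=2.152 → R2 fires; E=3 Y=1 A=6 M=7
Draw 6: a1=0.312, a2=0.690, a3=1.806, a4=2.994, a0=5.802; τ=−ln(0.0195)/5.802=0.679 → t=1.373; u2·a0=0.7400·5.802=4.293; a1+…+a3=2.808 < 4.293 ≤ a1+…+a4=5.802 → R4 fires; E=5 Y=1 A=5 M=9
Draw 7: a1=0.260, a2=1.150, a3=2.322, a4=2.495, a0=6.227; τ=−ln(0.6590)/6.227=0.067 → t=1.440; u2·a0=0.5939·6.227=3.698; a1+a2=1.410 < 3.698 ≤ a1+…+a3=3.732 → R3 fires; E=5 Y=0 A=6 M=8
Draw 8: a1=0.312, a2=0.000, a3=0.000, a4=2.994, a0=3.306; τ=−ln(0.7447)/3.306=0.089 → t=1.529; u2·a0=0.3479·3.306=1.150; a1+…+a3=0.312 < 1.150 ≤ a1+…+a4=3.306 → R4 fires; E=7 Y=0 A=5 M=10
Draw 9: a1=0.260, a2=0.000, a3=0.000, a4=2.495, a0=2.755; τ=−ln(0.3070)/2.755=0.429 → t=1.958; u2·a0=0.0667·2.755=0.184 ≤ a1=0.260 → R1 fires; E=7 Y=0 A=4 M=12
Draw 10: a1=0.208, a2=0.000, a3=0.000, a4=1.996, a0=2.204; τ=−ln(0.1035)/2.204=1.029 → t=2.987; u2·a0=0.0857·2.204=0.189 ≤ a1=0.208 → R1 fires; E=7 Y=0 A=3 M=14
Draw 11: a1=0.156, a2=0.000, a3=0.000, a4=1.497, a0=1.653; τ=−ln(0.5708)/1.653=0.339 → t=3.326; u2·a0=0.1156·1.653=0.191; a1+…+a3=0.156 < 0.191 ≤ a1+…+a4=1.653 → R4 fires; E=9 Y=0 A=2 M=16
Draw 12: a1=0.104, a2=0.000, a3=0.000, a4=0.998, a0=1.102; τ=−ln(0.2496)/1.102=1.259 → t=4.585; u2·a0=0.0603·1.102=0.066 ≤ a1=0.104 → R1 fires; E=9 Y=0 A=1 M=18
Draw 13: a1=0.052, a2=0.000, a3=0.000, a4=0.499, a0=0.551; τ=−ln(0.7967)/0.551=0.412 → t=4.998 > T=4.59: stop.
Read off E at T=4.59: 9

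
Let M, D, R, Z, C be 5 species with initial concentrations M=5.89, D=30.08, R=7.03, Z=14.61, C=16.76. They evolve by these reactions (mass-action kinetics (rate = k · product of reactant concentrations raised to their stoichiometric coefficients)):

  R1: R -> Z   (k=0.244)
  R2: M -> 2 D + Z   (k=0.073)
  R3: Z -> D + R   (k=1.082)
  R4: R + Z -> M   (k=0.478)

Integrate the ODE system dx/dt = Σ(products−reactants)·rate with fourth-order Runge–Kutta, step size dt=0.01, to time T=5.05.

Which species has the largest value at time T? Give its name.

RK4 with dt=0.01: 505 steps to T=5.05. Trajectory (selected grid times):
t=0.00: M=5.89 D=30.08 R=7.03 Z=14.61 C=16.76
t=0.56: M=13.43 D=35.23 R=2.74 Z=3.37 C=16.76
t=1.12: M=14.33 D=37.71 R=2.27 Z=1.47 C=16.76
t=1.68: M=14.41 D=39.59 R=2.01 Z=0.97 C=16.76
t=2.24: M=14.28 D=41.30 R=1.83 Z=0.83 C=16.76
t=2.81: M=14.07 D=42.97 R=1.70 Z=0.78 C=16.76
t=3.37: M=13.84 D=44.59 R=1.60 Z=0.77 C=16.76
t=3.93: M=13.60 D=46.17 R=1.53 Z=0.76 C=16.76
t=4.49: M=13.35 D=47.73 R=1.48 Z=0.75 C=16.76
t=5.05: M=13.11 D=49.27 R=1.44 Z=0.75 C=16.76
At T=5.05: M=13.11 D=49.27 R=1.44 Z=0.75 C=16.76; the largest is D.

Dominant species at T: D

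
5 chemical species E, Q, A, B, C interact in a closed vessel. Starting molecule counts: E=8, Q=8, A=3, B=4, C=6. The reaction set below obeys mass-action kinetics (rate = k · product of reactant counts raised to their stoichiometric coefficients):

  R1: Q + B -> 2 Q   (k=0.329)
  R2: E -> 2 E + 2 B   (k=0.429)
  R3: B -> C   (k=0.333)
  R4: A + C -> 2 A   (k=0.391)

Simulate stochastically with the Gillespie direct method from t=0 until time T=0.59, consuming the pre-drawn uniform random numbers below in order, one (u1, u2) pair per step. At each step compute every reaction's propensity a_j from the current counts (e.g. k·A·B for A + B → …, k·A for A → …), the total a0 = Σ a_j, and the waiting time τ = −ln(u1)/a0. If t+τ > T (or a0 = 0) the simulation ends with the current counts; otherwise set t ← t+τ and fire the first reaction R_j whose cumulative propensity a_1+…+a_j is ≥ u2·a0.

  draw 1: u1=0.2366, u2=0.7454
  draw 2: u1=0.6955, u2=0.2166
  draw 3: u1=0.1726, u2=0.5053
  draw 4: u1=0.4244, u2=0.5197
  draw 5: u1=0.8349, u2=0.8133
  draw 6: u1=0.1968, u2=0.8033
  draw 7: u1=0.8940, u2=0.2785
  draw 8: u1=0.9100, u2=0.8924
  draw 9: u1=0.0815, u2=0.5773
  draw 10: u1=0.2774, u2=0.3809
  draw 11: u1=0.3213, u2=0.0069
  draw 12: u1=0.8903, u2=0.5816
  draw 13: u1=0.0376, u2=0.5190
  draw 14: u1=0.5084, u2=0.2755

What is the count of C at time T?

t=0.000: E=8 Q=8 A=3 B=4 C=6
Draw 1: a1=10.528, a2=3.432, a3=1.332, a4=7.038, a0=22.330; τ=−ln(0.2366)/22.330=0.065 → t=0.065; u2·a0=0.7454·22.330=16.645; a1+…+a3=15.292 < 16.645 ≤ a1+…+a4=22.330 → R4 fires; E=8 Q=8 A=4 B=4 C=5
Draw 2: a1=10.528, a2=3.432, a3=1.332, a4=7.820, a0=23.112; τ=−ln(0.6955)/23.112=0.016 → t=0.080; u2·a0=0.2166·23.112=5.006 ≤ a1=10.528 → R1 fires; E=8 Q=9 A=4 B=3 C=5
Draw 3: a1=8.883, a2=3.432, a3=0.999, a4=7.820, a0=21.134; τ=−ln(0.1726)/21.134=0.083 → t=0.163; u2·a0=0.5053·21.134=10.679; a1=8.883 < 10.679 ≤ a1+a2=12.315 → R2 fires; E=9 Q=9 A=4 B=5 C=5
Draw 4: a1=14.805, a2=3.861, a3=1.665, a4=7.820, a0=28.151; τ=−ln(0.4244)/28.151=0.030 → t=0.194; u2·a0=0.5197·28.151=14.630 ≤ a1=14.805 → R1 fires; E=9 Q=10 A=4 B=4 C=5
Draw 5: a1=13.160, a2=3.861, a3=1.332, a4=7.820, a0=26.173; τ=−ln(0.8349)/26.173=0.007 → t=0.201; u2·a0=0.8133·26.173=21.287; a1+…+a3=18.353 < 21.287 ≤ a1+…+a4=26.173 → R4 fires; E=9 Q=10 A=5 B=4 C=4
Draw 6: a1=13.160, a2=3.861, a3=1.332, a4=7.820, a0=26.173; τ=−ln(0.1968)/26.173=0.062 → t=0.263; u2·a0=0.8033·26.173=21.025; a1+…+a3=18.353 < 21.025 ≤ a1+…+a4=26.173 → R4 fires; E=9 Q=10 A=6 B=4 C=3
Draw 7: a1=13.160, a2=3.861, a3=1.332, a4=7.038, a0=25.391; τ=−ln(0.8940)/25.391=0.004 → t=0.267; u2·a0=0.2785·25.391=7.071 ≤ a1=13.160 → R1 fires; E=9 Q=11 A=6 B=3 C=3
Draw 8: a1=10.857, a2=3.861, a3=0.999, a4=7.038, a0=22.755; τ=−ln(0.9100)/22.755=0.004 → t=0.271; u2·a0=0.8924·22.755=20.307; a1+…+a3=15.717 < 20.307 ≤ a1+…+a4=22.755 → R4 fires; E=9 Q=11 A=7 B=3 C=2
Draw 9: a1=10.857, a2=3.861, a3=0.999, a4=5.474, a0=21.191; τ=−ln(0.0815)/21.191=0.118 → t=0.390; u2·a0=0.5773·21.191=12.234; a1=10.857 < 12.234 ≤ a1+a2=14.718 → R2 fires; E=10 Q=11 A=7 B=5 C=2
Draw 10: a1=18.095, a2=4.290, a3=1.665, a4=5.474, a0=29.524; τ=−ln(0.2774)/29.524=0.043 → t=0.433; u2·a0=0.3809·29.524=11.246 ≤ a1=18.095 → R1 fires; E=10 Q=12 A=7 B=4 C=2
Draw 11: a1=15.792, a2=4.290, a3=1.332, a4=5.474, a0=26.888; τ=−ln(0.3213)/26.888=0.042 → t=0.475; u2·a0=0.0069·26.888=0.186 ≤ a1=15.792 → R1 fires; E=10 Q=13 A=7 B=3 C=2
Draw 12: a1=12.831, a2=4.290, a3=0.999, a4=5.474, a0=23.594; τ=−ln(0.8903)/23.594=0.005 → t=0.480; u2·a0=0.5816·23.594=13.722; a1=12.831 < 13.722 ≤ a1+a2=17.121 → R2 fires; E=11 Q=13 A=7 B=5 C=2
Draw 13: a1=21.385, a2=4.719, a3=1.665, a4=5.474, a0=33.243; τ=−ln(0.0376)/33.243=0.099 → t=0.579; u2·a0=0.5190·33.243=17.253 ≤ a1=21.385 → R1 fires; E=11 Q=14 A=7 B=4 C=2
Draw 14: a1=18.424, a2=4.719, a3=1.332, a4=5.474, a0=29.949; τ=−ln(0.5084)/29.949=0.023 → t=0.602 > T=0.59: stop.
Read off C at T=0.59: 2

C at T = 2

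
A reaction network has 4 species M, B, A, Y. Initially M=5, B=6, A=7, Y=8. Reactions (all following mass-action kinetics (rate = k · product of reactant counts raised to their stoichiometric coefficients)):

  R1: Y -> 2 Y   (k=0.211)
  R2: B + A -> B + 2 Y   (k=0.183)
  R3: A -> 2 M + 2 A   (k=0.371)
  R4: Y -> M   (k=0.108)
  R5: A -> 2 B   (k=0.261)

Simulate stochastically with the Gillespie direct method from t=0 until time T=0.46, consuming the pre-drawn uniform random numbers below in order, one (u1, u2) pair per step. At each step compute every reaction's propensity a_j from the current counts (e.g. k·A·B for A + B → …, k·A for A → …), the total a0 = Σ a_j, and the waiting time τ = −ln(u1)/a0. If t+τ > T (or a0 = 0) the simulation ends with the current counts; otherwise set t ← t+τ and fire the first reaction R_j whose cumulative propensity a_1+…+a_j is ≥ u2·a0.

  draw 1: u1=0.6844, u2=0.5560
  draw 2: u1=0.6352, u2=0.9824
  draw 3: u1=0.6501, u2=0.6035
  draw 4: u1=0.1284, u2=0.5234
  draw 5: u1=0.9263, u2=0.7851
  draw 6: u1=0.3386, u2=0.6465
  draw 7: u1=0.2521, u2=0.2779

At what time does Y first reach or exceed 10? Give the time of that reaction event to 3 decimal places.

Threshold first reached at t = 0.026

t=0.000: M=5 B=6 A=7 Y=8
Draw 1: a1=1.688, a2=7.686, a3=2.597, a4=0.864, a5=1.827, a0=14.662; τ=−ln(0.6844)/14.662=0.026 → t=0.026; u2·a0=0.5560·14.662=8.152; a1=1.688 < 8.152 ≤ a1+a2=9.374 → R2 fires; M=5 B=6 A=6 Y=10
Draw 2: a1=2.110, a2=6.588, a3=2.226, a4=1.080, a5=1.566, a0=13.570; τ=−ln(0.6352)/13.570=0.033 → t=0.059; u2·a0=0.9824·13.570=13.331; a1+…+a4=12.004 < 13.331 ≤ a1+…+a5=13.570 → R5 fires; M=5 B=8 A=5 Y=10
Draw 3: a1=2.110, a2=7.320, a3=1.855, a4=1.080, a5=1.305, a0=13.670; τ=−ln(0.6501)/13.670=0.032 → t=0.091; u2·a0=0.6035·13.670=8.250; a1=2.110 < 8.250 ≤ a1+a2=9.430 → R2 fires; M=5 B=8 A=4 Y=12
Draw 4: a1=2.532, a2=5.856, a3=1.484, a4=1.296, a5=1.044, a0=12.212; τ=−ln(0.1284)/12.212=0.168 → t=0.259; u2·a0=0.5234·12.212=6.392; a1=2.532 < 6.392 ≤ a1+a2=8.388 → R2 fires; M=5 B=8 A=3 Y=14
Draw 5: a1=2.954, a2=4.392, a3=1.113, a4=1.512, a5=0.783, a0=10.754; τ=−ln(0.9263)/10.754=0.007 → t=0.266; u2·a0=0.7851·10.754=8.443; a1+a2=7.346 < 8.443 ≤ a1+…+a3=8.459 → R3 fires; M=7 B=8 A=4 Y=14
Draw 6: a1=2.954, a2=5.856, a3=1.484, a4=1.512, a5=1.044, a0=12.850; τ=−ln(0.3386)/12.850=0.084 → t=0.350; u2·a0=0.6465·12.850=8.308; a1=2.954 < 8.308 ≤ a1+a2=8.810 → R2 fires; M=7 B=8 A=3 Y=16
Draw 7: a1=3.376, a2=4.392, a3=1.113, a4=1.728, a5=0.783, a0=11.392; τ=−ln(0.2521)/11.392=0.121 → t=0.471 > T=0.46: stop.
Y first becomes ≥ 10 when it reaches 10 at the event at t=0.026.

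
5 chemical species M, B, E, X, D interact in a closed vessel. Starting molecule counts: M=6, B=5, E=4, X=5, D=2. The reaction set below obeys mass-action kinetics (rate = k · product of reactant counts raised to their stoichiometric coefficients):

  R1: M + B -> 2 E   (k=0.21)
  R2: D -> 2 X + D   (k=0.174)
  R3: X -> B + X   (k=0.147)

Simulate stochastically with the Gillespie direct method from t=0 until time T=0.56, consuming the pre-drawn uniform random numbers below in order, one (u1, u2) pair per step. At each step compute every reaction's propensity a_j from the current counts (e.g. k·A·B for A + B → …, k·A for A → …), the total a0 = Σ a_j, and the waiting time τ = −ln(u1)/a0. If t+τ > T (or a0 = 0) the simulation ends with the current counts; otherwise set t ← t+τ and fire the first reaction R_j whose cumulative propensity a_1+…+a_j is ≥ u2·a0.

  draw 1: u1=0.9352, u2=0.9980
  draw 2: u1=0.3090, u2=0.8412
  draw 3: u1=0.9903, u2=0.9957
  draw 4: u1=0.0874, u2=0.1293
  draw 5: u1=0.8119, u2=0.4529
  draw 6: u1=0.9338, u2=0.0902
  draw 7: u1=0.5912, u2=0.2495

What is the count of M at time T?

t=0.000: M=6 B=5 E=4 X=5 D=2
Draw 1: a1=6.300, a2=0.348, a3=0.735, a0=7.383; τ=−ln(0.9352)/7.383=0.009 → t=0.009; u2·a0=0.9980·7.383=7.368; a1+a2=6.648 < 7.368 ≤ a1+…+a3=7.383 → R3 fires; M=6 B=6 E=4 X=5 D=2
Draw 2: a1=7.560, a2=0.348, a3=0.735, a0=8.643; τ=−ln(0.3090)/8.643=0.136 → t=0.145; u2·a0=0.8412·8.643=7.270 ≤ a1=7.560 → R1 fires; M=5 B=5 E=6 X=5 D=2
Draw 3: a1=5.250, a2=0.348, a3=0.735, a0=6.333; τ=−ln(0.9903)/6.333=0.002 → t=0.146; u2·a0=0.9957·6.333=6.306; a1+a2=5.598 < 6.306 ≤ a1+…+a3=6.333 → R3 fires; M=5 B=6 E=6 X=5 D=2
Draw 4: a1=6.300, a2=0.348, a3=0.735, a0=7.383; τ=−ln(0.0874)/7.383=0.330 → t=0.477; u2·a0=0.1293·7.383=0.955 ≤ a1=6.300 → R1 fires; M=4 B=5 E=8 X=5 D=2
Draw 5: a1=4.200, a2=0.348, a3=0.735, a0=5.283; τ=−ln(0.8119)/5.283=0.039 → t=0.516; u2·a0=0.4529·5.283=2.393 ≤ a1=4.200 → R1 fires; M=3 B=4 E=10 X=5 D=2
Draw 6: a1=2.520, a2=0.348, a3=0.735, a0=3.603; τ=−ln(0.9338)/3.603=0.019 → t=0.535; u2·a0=0.0902·3.603=0.325 ≤ a1=2.520 → R1 fires; M=2 B=3 E=12 X=5 D=2
Draw 7: a1=1.260, a2=0.348, a3=0.735, a0=2.343; τ=−ln(0.5912)/2.343=0.224 → t=0.759 > T=0.56: stop.
Read off M at T=0.56: 2

M at T = 2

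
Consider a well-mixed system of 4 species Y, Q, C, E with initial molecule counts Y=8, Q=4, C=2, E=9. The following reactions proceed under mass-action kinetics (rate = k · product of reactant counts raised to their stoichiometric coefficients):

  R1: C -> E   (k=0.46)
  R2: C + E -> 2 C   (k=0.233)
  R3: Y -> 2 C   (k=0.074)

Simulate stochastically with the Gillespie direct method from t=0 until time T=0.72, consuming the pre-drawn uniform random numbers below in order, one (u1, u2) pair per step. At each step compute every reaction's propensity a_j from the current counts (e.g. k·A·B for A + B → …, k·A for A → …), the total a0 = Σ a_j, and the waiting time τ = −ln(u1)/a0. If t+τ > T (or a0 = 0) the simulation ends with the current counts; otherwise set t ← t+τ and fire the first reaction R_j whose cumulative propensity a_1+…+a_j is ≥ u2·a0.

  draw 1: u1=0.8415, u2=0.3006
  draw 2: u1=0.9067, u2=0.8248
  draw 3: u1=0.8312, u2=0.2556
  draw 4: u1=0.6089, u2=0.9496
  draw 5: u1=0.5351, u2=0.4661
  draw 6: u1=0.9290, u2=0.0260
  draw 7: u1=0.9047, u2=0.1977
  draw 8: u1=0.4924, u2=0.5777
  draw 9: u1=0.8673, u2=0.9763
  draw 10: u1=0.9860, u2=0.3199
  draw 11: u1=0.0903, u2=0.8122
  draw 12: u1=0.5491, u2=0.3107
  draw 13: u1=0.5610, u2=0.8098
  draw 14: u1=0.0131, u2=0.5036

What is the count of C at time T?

t=0.000: Y=8 Q=4 C=2 E=9
Draw 1: a1=0.920, a2=4.194, a3=0.592, a0=5.706; τ=−ln(0.8415)/5.706=0.030 → t=0.030; u2·a0=0.3006·5.706=1.715; a1=0.920 < 1.715 ≤ a1+a2=5.114 → R2 fires; Y=8 Q=4 C=3 E=8
Draw 2: a1=1.380, a2=5.592, a3=0.592, a0=7.564; τ=−ln(0.9067)/7.564=0.013 → t=0.043; u2·a0=0.8248·7.564=6.239; a1=1.380 < 6.239 ≤ a1+a2=6.972 → R2 fires; Y=8 Q=4 C=4 E=7
Draw 3: a1=1.840, a2=6.524, a3=0.592, a0=8.956; τ=−ln(0.8312)/8.956=0.021 → t=0.064; u2·a0=0.2556·8.956=2.289; a1=1.840 < 2.289 ≤ a1+a2=8.364 → R2 fires; Y=8 Q=4 C=5 E=6
Draw 4: a1=2.300, a2=6.990, a3=0.592, a0=9.882; τ=−ln(0.6089)/9.882=0.050 → t=0.114; u2·a0=0.9496·9.882=9.384; a1+a2=9.290 < 9.384 ≤ a1+…+a3=9.882 → R3 fires; Y=7 Q=4 C=7 E=6
Draw 5: a1=3.220, a2=9.786, a3=0.518, a0=13.524; τ=−ln(0.5351)/13.524=0.046 → t=0.160; u2·a0=0.4661·13.524=6.304; a1=3.220 < 6.304 ≤ a1+a2=13.006 → R2 fires; Y=7 Q=4 C=8 E=5
Draw 6: a1=3.680, a2=9.320, a3=0.518, a0=13.518; τ=−ln(0.9290)/13.518=0.005 → t=0.166; u2·a0=0.0260·13.518=0.351 ≤ a1=3.680 → R1 fires; Y=7 Q=4 C=7 E=6
Draw 7: a1=3.220, a2=9.786, a3=0.518, a0=13.524; τ=−ln(0.9047)/13.524=0.007 → t=0.173; u2·a0=0.1977·13.524=2.674 ≤ a1=3.220 → R1 fires; Y=7 Q=4 C=6 E=7
Draw 8: a1=2.760, a2=9.786, a3=0.518, a0=13.064; τ=−ln(0.4924)/13.064=0.054 → t=0.227; u2·a0=0.5777·13.064=7.547; a1=2.760 < 7.547 ≤ a1+a2=12.546 → R2 fires; Y=7 Q=4 C=7 E=6
Draw 9: a1=3.220, a2=9.786, a3=0.518, a0=13.524; τ=−ln(0.8673)/13.524=0.011 → t=0.238; u2·a0=0.9763·13.524=13.203; a1+a2=13.006 < 13.203 ≤ a1+…+a3=13.524 → R3 fires; Y=6 Q=4 C=9 E=6
Draw 10: a1=4.140, a2=12.582, a3=0.444, a0=17.166; τ=−ln(0.9860)/17.166=0.001 → t=0.239; u2·a0=0.3199·17.166=5.491; a1=4.140 < 5.491 ≤ a1+a2=16.722 → R2 fires; Y=6 Q=4 C=10 E=5
Draw 11: a1=4.600, a2=11.650, a3=0.444, a0=16.694; τ=−ln(0.0903)/16.694=0.144 → t=0.383; u2·a0=0.8122·16.694=13.559; a1=4.600 < 13.559 ≤ a1+a2=16.250 → R2 fires; Y=6 Q=4 C=11 E=4
Draw 12: a1=5.060, a2=10.252, a3=0.444, a0=15.756; τ=−ln(0.5491)/15.756=0.038 → t=0.421; u2·a0=0.3107·15.756=4.895 ≤ a1=5.060 → R1 fires; Y=6 Q=4 C=10 E=5
Draw 13: a1=4.600, a2=11.650, a3=0.444, a0=16.694; τ=−ln(0.5610)/16.694=0.035 → t=0.455; u2·a0=0.8098·16.694=13.519; a1=4.600 < 13.519 ≤ a1+a2=16.250 → R2 fires; Y=6 Q=4 C=11 E=4
Draw 14: a1=5.060, a2=10.252, a3=0.444, a0=15.756; τ=−ln(0.0131)/15.756=0.275 → t=0.731 > T=0.72: stop.
Read off C at T=0.72: 11

C at T = 11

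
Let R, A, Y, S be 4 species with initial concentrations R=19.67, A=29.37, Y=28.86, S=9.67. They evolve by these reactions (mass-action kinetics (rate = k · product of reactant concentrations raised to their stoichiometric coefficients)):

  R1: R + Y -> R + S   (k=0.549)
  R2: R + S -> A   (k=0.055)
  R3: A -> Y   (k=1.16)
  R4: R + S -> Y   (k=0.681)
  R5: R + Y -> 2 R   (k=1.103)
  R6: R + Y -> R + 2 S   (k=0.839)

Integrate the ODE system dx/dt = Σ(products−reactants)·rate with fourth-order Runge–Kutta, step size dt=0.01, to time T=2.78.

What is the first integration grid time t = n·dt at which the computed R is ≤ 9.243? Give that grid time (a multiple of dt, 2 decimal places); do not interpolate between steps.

RK4 with dt=0.01: 278 steps to T=2.78. Trajectory (selected grid times):
t=0.00: R=19.67 A=29.37 Y=28.86 S=9.67
t=0.12: R=9.42 A=28.04 Y=8.20 S=25.53
t=0.13: R=8.55 A=27.84 Y=8.24 S=25.49
t=0.31: R=1.73 A=23.52 Y=10.18 S=26.12
t=0.62: R=0.27 A=16.67 Y=14.88 S=27.58
t=0.93: R=0.14 A=11.71 Y=18.65 S=28.52
t=1.24: R=0.17 A=8.24 Y=20.81 S=29.60
t=1.54: R=0.23 A=5.90 Y=21.28 S=31.11
t=1.85: R=0.21 A=4.23 Y=20.86 S=32.81
t=2.16: R=0.12 A=3.03 Y=20.63 S=33.94
t=2.47: R=0.06 A=2.16 Y=20.79 S=34.51
t=2.78: R=0.03 A=1.53 Y=21.08 S=34.78
R(0.12)=9.417 > 9.243 but R(0.13)=8.546 ≤ 9.243, so the first grid time is t=0.13.

Threshold first reached at t = 0.13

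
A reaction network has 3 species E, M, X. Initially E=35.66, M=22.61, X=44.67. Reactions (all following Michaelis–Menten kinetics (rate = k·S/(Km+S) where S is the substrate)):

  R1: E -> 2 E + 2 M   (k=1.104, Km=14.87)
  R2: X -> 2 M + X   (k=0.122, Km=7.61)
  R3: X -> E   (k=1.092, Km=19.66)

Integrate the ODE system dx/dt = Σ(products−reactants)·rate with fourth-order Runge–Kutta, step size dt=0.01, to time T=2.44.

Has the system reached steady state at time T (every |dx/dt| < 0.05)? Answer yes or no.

Steady state at T: no

RK4 with dt=0.01: 244 steps to T=2.44. Trajectory (selected grid times):
t=0.00: E=35.66 M=22.61 X=44.67
t=0.27: E=36.08 M=23.09 X=44.47
t=0.54: E=36.49 M=23.57 X=44.26
t=0.81: E=36.91 M=24.05 X=44.06
t=1.08: E=37.32 M=24.53 X=43.85
t=1.36: E=37.76 M=25.03 X=43.64
t=1.63: E=38.17 M=25.51 X=43.44
t=1.90: E=38.59 M=26.00 X=43.24
t=2.17: E=39.01 M=26.49 X=43.03
t=2.44: E=39.43 M=26.98 X=42.83
Rates at T: R1=0.8017, R2=0.1036, R3=0.7485
dx/dt at T (Σ net stoichiometry × rate): E=+1.5501, M=+1.8105, X=-0.7485
Largest |dx/dt| is |+1.8105| (M) ≥ 0.05 → not steady.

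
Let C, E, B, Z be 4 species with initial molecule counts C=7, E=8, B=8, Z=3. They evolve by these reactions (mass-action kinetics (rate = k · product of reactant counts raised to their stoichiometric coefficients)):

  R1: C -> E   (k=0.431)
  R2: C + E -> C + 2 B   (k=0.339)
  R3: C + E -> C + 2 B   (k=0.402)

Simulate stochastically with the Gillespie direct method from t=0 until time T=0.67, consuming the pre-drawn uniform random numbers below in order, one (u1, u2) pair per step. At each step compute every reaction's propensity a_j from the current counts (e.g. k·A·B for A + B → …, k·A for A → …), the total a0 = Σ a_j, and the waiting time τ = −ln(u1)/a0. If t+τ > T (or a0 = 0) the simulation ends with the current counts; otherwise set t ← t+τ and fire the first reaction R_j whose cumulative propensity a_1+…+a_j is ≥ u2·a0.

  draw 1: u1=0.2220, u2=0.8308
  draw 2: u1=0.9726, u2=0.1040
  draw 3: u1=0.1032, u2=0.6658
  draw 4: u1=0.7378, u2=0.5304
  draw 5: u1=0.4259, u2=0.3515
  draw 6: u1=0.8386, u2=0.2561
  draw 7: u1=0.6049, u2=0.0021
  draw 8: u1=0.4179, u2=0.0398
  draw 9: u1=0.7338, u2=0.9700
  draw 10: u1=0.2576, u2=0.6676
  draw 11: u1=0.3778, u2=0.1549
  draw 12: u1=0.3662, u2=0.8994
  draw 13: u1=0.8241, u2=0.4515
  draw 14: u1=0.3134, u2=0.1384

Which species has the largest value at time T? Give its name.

t=0.000: C=7 E=8 B=8 Z=3
Draw 1: a1=3.017, a2=18.984, a3=22.512, a0=44.513; τ=−ln(0.2220)/44.513=0.034 → t=0.034; u2·a0=0.8308·44.513=36.981; a1+a2=22.001 < 36.981 ≤ a1+…+a3=44.513 → R3 fires; C=7 E=7 B=10 Z=3
Draw 2: a1=3.017, a2=16.611, a3=19.698, a0=39.326; τ=−ln(0.9726)/39.326=0.001 → t=0.035; u2·a0=0.1040·39.326=4.090; a1=3.017 < 4.090 ≤ a1+a2=19.628 → R2 fires; C=7 E=6 B=12 Z=3
Draw 3: a1=3.017, a2=14.238, a3=16.884, a0=34.139; τ=−ln(0.1032)/34.139=0.067 → t=0.101; u2·a0=0.6658·34.139=22.730; a1+a2=17.255 < 22.730 ≤ a1+…+a3=34.139 → R3 fires; C=7 E=5 B=14 Z=3
Draw 4: a1=3.017, a2=11.865, a3=14.070, a0=28.952; τ=−ln(0.7378)/28.952=0.011 → t=0.112; u2·a0=0.5304·28.952=15.356; a1+a2=14.882 < 15.356 ≤ a1+…+a3=28.952 → R3 fires; C=7 E=4 B=16 Z=3
Draw 5: a1=3.017, a2=9.492, a3=11.256, a0=23.765; τ=−ln(0.4259)/23.765=0.036 → t=0.147; u2·a0=0.3515·23.765=8.353; a1=3.017 < 8.353 ≤ a1+a2=12.509 → R2 fires; C=7 E=3 B=18 Z=3
Draw 6: a1=3.017, a2=7.119, a3=8.442, a0=18.578; τ=−ln(0.8386)/18.578=0.009 → t=0.157; u2·a0=0.2561·18.578=4.758; a1=3.017 < 4.758 ≤ a1+a2=10.136 → R2 fires; C=7 E=2 B=20 Z=3
Draw 7: a1=3.017, a2=4.746, a3=5.628, a0=13.391; τ=−ln(0.6049)/13.391=0.038 → t=0.194; u2·a0=0.0021·13.391=0.028 ≤ a1=3.017 → R1 fires; C=6 E=3 B=20 Z=3
Draw 8: a1=2.586, a2=6.102, a3=7.236, a0=15.924; τ=−ln(0.4179)/15.924=0.055 → t=0.249; u2·a0=0.0398·15.924=0.634 ≤ a1=2.586 → R1 fires; C=5 E=4 B=20 Z=3
Draw 9: a1=2.155, a2=6.780, a3=8.040, a0=16.975; τ=−ln(0.7338)/16.975=0.018 → t=0.268; u2·a0=0.9700·16.975=16.466; a1+a2=8.935 < 16.466 ≤ a1+…+a3=16.975 → R3 fires; C=5 E=3 B=22 Z=3
Draw 10: a1=2.155, a2=5.085, a3=6.030, a0=13.270; τ=−ln(0.2576)/13.270=0.102 → t=0.370; u2·a0=0.6676·13.270=8.859; a1+a2=7.240 < 8.859 ≤ a1+…+a3=13.270 → R3 fires; C=5 E=2 B=24 Z=3
Draw 11: a1=2.155, a2=3.390, a3=4.020, a0=9.565; τ=−ln(0.3778)/9.565=0.102 → t=0.471; u2·a0=0.1549·9.565=1.482 ≤ a1=2.155 → R1 fires; C=4 E=3 B=24 Z=3
Draw 12: a1=1.724, a2=4.068, a3=4.824, a0=10.616; τ=−ln(0.3662)/10.616=0.095 → t=0.566; u2·a0=0.8994·10.616=9.548; a1+a2=5.792 < 9.548 ≤ a1+…+a3=10.616 → R3 fires; C=4 E=2 B=26 Z=3
Draw 13: a1=1.724, a2=2.712, a3=3.216, a0=7.652; τ=−ln(0.8241)/7.652=0.025 → t=0.591; u2·a0=0.4515·7.652=3.455; a1=1.724 < 3.455 ≤ a1+a2=4.436 → R2 fires; C=4 E=1 B=28 Z=3
Draw 14: a1=1.724, a2=1.356, a3=1.608, a0=4.688; τ=−ln(0.3134)/4.688=0.247 → t=0.839 > T=0.67: stop.
At T=0.67: C=4 E=1 B=28 Z=3; the largest is B.

Dominant species at T: B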